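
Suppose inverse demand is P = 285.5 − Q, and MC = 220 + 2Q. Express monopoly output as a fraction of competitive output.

A monopolist chooses Q where MR = MC. MR = 285.5 − 2Q; setting this equal to 220 + 2Q gives Q = 16.375 and P = 269.125.
Competitive equilibrium sets price equal to marginal cost: 285.5 − Q = 220 + 2Q, so Q = 131/6 and P = 791/3.
Ratio Q_m/Q_c = 16.375/(131/6) = 0.75.

Q_m/Q_c = 0.75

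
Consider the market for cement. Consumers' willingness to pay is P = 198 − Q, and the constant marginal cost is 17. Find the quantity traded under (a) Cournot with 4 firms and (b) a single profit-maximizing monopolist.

With 4 symmetric Cournot firms, each firm's FOC gives 198 − 5q = 17, so q = 36.2, Q = 4·36.2 = 144.8, and P = 53.2.
Monopoly sets MR = MC: 198 − 2Q = 17 ⇒ Q = 90.5, P = 198 − 90.5 = 107.5.

Cournot: Q = 144.8; Monopoly: Q = 90.5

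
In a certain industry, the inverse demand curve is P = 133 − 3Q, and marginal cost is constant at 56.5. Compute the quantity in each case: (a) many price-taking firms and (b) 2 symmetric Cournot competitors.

Competition: Q = 25.5; Cournot: Q = 17

Under competition P = MC = 56.5, so Q = (133 − 56.5)/3 = 25.5.
In a 2-firm Cournot equilibrium, symmetry and the first-order condition give q = (133 − 56.5)/(9) = 8.5. So Q = 17 and P = 82.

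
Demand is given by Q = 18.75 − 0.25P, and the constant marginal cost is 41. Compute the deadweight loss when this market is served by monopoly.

Inverting demand: P = 75 − 4Q.
Perfect competition: P = MC = 41, so 75 − 4Q = 41 and Q = 8.5.
Monopoly sets MR = MC: 75 − 8Q = 41 ⇒ Q = 4.25, P = 75 − 4·4.25 = 58.
DWL is the triangle between Q = 4.25 and Q = 8.5: ½·(8.5 − 4.25)·(58 − 41) = 36.125.

DWL = 36.125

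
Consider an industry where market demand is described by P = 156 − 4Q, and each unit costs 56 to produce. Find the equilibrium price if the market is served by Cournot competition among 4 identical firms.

P = 76

In a 4-firm Cournot equilibrium, symmetry and the first-order condition give q = (156 − 56)/(20) = 5. So Q = 20 and P = 76.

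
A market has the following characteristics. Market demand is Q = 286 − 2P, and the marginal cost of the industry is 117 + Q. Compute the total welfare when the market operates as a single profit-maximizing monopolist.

Inverting demand: P = 143 − 0.5Q.
The monopolist equates marginal revenue to marginal cost: 143 − Q = 117 + Q, so Q = 13. From demand, P = 136.5.
CS = ½·(143 − 136.5)·13 = 42.25; PS = (136.5·13 − 117·13 − ½·1·13²) = 169; TS = 211.25.

TS = 211.25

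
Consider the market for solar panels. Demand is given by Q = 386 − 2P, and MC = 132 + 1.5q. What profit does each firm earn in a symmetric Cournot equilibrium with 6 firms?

π_i = 186.05

Inverting demand: P = 193 − 0.5Q.
With 6 symmetric Cournot firms, each firm's FOC gives 193 − 3.5q = 132 + 1.5q, so q = 12.2, Q = 6·12.2 = 73.2, and P = 156.4.
Each firm's profit = 156.4·12.2 − (132·12.2 + ½·1.5·12.2²) = 186.05.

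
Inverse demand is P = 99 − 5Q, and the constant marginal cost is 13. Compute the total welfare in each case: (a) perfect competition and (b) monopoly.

Under competition P = MC = 13, so Q = (99 − 13)/5 = 17.2.
CS = ½·(99 − 13)·17.2 = 739.6; PS = (13 − 13)·17.2 = 0; TS = 739.6.
A monopolist chooses Q where MR = MC. MR = 99 − 10Q; setting this equal to 13 gives Q = 8.6 and P = 56.
CS = ½·(99 − 56)·8.6 = 184.9; PS = (56 − 13)·8.6 = 369.8; TS = 554.7.

Competition: TS = 739.6; Monopoly: TS = 554.7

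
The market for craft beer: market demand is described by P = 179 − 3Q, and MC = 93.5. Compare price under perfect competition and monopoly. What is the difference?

Perfect competition: P = MC = 93.5, so 179 − 3Q = 93.5 and Q = 28.5.
A monopolist chooses Q where MR = MC. MR = 179 − 6Q; setting this equal to 93.5 gives Q = 14.25 and P = 136.25.
Change in price: 136.25 − 93.5 = 42.75.

Price rises by 42.75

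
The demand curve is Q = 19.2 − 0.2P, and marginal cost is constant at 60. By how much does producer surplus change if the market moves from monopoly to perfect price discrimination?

PS rises by 64.8

Inverting demand: P = 96 − 5Q.
Monopoly sets MR = MC: 96 − 10Q = 60 ⇒ Q = 3.6, P = 96 − 5·3.6 = 78.
PS = (78 − 60)·3.6 = 64.8.
With perfect price discrimination, output is the efficient level Q = 7.2 (where demand meets MC), but every buyer pays their willingness to pay: CS = 0 and PS = total surplus.
PS = ½·(96 − 60)·7.2 = 129.6.
Change in producer surplus: 129.6 − 64.8 = 64.8.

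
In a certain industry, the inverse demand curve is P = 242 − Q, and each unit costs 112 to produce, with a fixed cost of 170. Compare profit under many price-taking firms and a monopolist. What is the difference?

Competitive firms price at marginal cost: P = 112, giving Q = 130.
Profit = (112 − 112)·130 − 170 = −170.
Monopoly sets MR = MC: 242 − 2Q = 112 ⇒ Q = 65, P = 242 − 65 = 177.
Profit = (177 − 112)·65 − 170 = 4055.
Change in profit: 4055 − −170 = 4225.

π rises by 4225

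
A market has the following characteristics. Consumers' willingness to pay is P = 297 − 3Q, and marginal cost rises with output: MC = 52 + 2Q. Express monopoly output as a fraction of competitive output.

Q_m/Q_c = 0.625

A monopolist chooses Q where MR = MC. MR = 297 − 6Q; setting this equal to 52 + 2Q gives Q = 30.625 and P = 205.125.
Under competition P = MC: 297 − 3Q = 52 + 2Q ⇒ Q = 49, P = 150.
Ratio Q_m/Q_c = 30.625/49 = 0.625.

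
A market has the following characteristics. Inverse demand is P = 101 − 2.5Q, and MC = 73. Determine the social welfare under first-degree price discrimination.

TS = 156.8

A perfectly discriminating monopolist sells every unit with P(Q) ≥ MC(Q), so output equals the competitive quantity Q = 11.2. Each buyer pays their reservation price, so CS = 0 and the firm captures all surplus.
TS = 156.8 (equal to competitive TS).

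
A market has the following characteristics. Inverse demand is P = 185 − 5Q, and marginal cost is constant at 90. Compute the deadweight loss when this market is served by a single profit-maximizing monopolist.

Perfect competition: P = MC = 90, so 185 − 5Q = 90 and Q = 19.
Monopoly sets MR = MC: 185 − 10Q = 90 ⇒ Q = 9.5, P = 185 − 5·9.5 = 137.5.
DWL is the triangle between Q = 9.5 and Q = 19: ½·(19 − 9.5)·(137.5 − 90) = 225.625.

DWL = 225.625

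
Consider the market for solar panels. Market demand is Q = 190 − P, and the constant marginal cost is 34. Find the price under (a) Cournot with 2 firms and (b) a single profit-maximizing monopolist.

Cournot: P = 86; Monopoly: P = 112

Inverting demand: P = 190 − Q.
Cournot with 2 identical firms: the symmetric best-response condition is 190 − 3q = 34. Each firm produces q = 52, total output Q = 104, price P = 86.
Monopoly sets MR = MC: 190 − 2Q = 34 ⇒ Q = 78, P = 190 − 78 = 112.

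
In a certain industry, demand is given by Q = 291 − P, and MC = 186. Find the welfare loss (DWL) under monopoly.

DWL = 1378.125

Inverting demand: P = 291 − Q.
Perfect competition: P = MC = 186, so 291 − Q = 186 and Q = 105.
A monopolist chooses Q where MR = MC. MR = 291 − 2Q; setting this equal to 186 gives Q = 52.5 and P = 238.5.
DWL is the triangle between Q = 52.5 and Q = 105: ½·(105 − 52.5)·(238.5 − 186) = 1378.125.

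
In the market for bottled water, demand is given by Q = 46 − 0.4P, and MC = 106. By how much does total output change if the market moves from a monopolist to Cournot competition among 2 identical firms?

Total output rises by 0.6

Inverting demand: P = 115 − 2.5Q.
A monopolist chooses Q where MR = MC. MR = 115 − 5Q; setting this equal to 106 gives Q = 1.8 and P = 110.5.
Cournot with 2 identical firms: the symmetric best-response condition is 115 − 7.5q = 106. Each firm produces q = 1.2, total output Q = 2.4, price P = 109.
Change in total output: 2.4 − 1.8 = 0.6.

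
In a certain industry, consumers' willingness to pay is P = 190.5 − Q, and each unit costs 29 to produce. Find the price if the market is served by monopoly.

A monopolist chooses Q where MR = MC. MR = 190.5 − 2Q; setting this equal to 29 gives Q = 80.75 and P = 109.75.

P = 109.75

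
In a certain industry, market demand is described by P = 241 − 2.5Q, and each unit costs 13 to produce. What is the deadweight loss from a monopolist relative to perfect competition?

DWL = 2599.2

Competitive firms price at marginal cost: P = 13, giving Q = 91.2.
A monopolist chooses Q where MR = MC. MR = 241 − 5Q; setting this equal to 13 gives Q = 45.6 and P = 127.
DWL is the triangle between Q = 45.6 and Q = 91.2: ½·(91.2 − 45.6)·(127 − 13) = 2599.2.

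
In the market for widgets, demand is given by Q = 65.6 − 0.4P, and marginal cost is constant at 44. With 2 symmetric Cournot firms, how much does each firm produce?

q_i = 16

Inverting demand: P = 164 − 2.5Q.
In a 2-firm Cournot equilibrium, symmetry and the first-order condition give q = (164 − 44)/(7.5) = 16. So Q = 32 and P = 84.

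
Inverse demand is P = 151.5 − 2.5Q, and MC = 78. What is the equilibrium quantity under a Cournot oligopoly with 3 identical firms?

With 3 symmetric Cournot firms, each firm's FOC gives 151.5 − 10q = 78, so q = 7.35, Q = 3·7.35 = 22.05, and P = 96.375.

Q = 22.05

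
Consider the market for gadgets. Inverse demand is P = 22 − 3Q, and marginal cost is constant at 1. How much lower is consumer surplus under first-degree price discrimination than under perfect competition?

Consumer surplus falls by 73.5

Under competition P = MC = 1, so Q = (22 − 1)/3 = 7.
CS = ½·(22 − 1)·7 = 73.5.
Under first-degree price discrimination the firm charges each unit its demand price and produces up to where P = MC, i.e. Q = 7. Consumer surplus is zero; producer surplus equals total surplus.
CS = 0.
Change in consumer surplus: 0 − 73.5 = −73.5.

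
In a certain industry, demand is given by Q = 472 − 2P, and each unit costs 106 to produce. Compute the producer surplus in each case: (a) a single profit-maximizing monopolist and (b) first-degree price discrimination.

Monopoly: PS = 8450; Perfect PD: PS = 16900

Inverting demand: P = 236 − 0.5Q.
A monopolist chooses Q where MR = MC. MR = 236 − Q; setting this equal to 106 gives Q = 130 and P = 171.
PS = (171 − 106)·130 = 8450.
A perfectly discriminating monopolist sells every unit with P(Q) ≥ MC(Q), so output equals the competitive quantity Q = 260. Each buyer pays their reservation price, so CS = 0 and the firm captures all surplus.
PS = ½·(236 − 106)·260 = 16900.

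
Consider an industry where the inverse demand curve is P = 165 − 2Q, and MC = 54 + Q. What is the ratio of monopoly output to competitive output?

A monopolist chooses Q where MR = MC. MR = 165 − 4Q; setting this equal to 54 + Q gives Q = 22.2 and P = 120.6.
Under competition P = MC: 165 − 2Q = 54 + Q ⇒ Q = 37, P = 91.
Ratio Q_m/Q_c = 22.2/37 = 0.6.

Q_m/Q_c = 0.6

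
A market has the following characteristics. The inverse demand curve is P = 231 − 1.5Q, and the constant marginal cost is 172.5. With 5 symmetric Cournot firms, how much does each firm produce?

q_i = 6.5

With 5 symmetric Cournot firms, each firm's FOC gives 231 − 9q = 172.5, so q = 6.5, Q = 5·6.5 = 32.5, and P = 182.25.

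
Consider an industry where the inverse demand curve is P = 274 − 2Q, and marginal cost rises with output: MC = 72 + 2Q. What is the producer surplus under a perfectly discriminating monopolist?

PS = 5100.5

Under first-degree price discrimination the firm charges each unit its demand price and produces up to where P = MC, i.e. Q = 50.5. Consumer surplus is zero; producer surplus equals total surplus.
PS = ½·(274 − 72)·50.5 = 5100.5.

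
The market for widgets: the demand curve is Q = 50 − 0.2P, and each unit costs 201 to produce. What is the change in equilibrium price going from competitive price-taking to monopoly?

P rises by 24.5

Inverting demand: P = 250 − 5Q.
Competitive firms price at marginal cost: P = 201, giving Q = 9.8.
Monopoly sets MR = MC: 250 − 10Q = 201 ⇒ Q = 4.9, P = 250 − 5·4.9 = 225.5.
Change in equilibrium price: 225.5 − 201 = 24.5.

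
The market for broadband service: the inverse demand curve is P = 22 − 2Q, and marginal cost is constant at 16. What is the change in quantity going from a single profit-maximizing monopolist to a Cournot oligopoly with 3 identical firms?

A monopolist chooses Q where MR = MC. MR = 22 − 4Q; setting this equal to 16 gives Q = 1.5 and P = 19.
Cournot with 3 identical firms: the symmetric best-response condition is 22 − 8q = 16. Each firm produces q = 0.75, total output Q = 2.25, price P = 17.5.
Change in quantity: 2.25 − 1.5 = 0.75.

Quantity rises by 0.75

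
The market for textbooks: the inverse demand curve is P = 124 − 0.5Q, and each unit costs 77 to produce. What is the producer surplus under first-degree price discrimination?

PS = 2209

With perfect price discrimination, output is the efficient level Q = 94 (where demand meets MC), but every buyer pays their willingness to pay: CS = 0 and PS = total surplus.
PS = ½·(124 − 77)·94 = 2209.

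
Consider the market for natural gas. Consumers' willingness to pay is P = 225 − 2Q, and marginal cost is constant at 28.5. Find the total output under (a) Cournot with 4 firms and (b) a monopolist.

In a 4-firm Cournot equilibrium, symmetry and the first-order condition give q = (225 − 28.5)/(10) = 19.65. So Q = 78.6 and P = 67.8.
Monopoly sets MR = MC: 225 − 4Q = 28.5 ⇒ Q = 49.125, P = 225 − 2·49.125 = 126.75.

Cournot: Q = 78.6; Monopoly: Q = 49.125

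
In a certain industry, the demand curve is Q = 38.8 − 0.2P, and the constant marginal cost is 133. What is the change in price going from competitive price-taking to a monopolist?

Inverting demand: P = 194 − 5Q.
Under competition P = MC = 133, so Q = (194 − 133)/5 = 12.2.
The monopolist equates marginal revenue to marginal cost: 194 − 10Q = 133, so Q = 6.1. From demand, P = 163.5.
Change in price: 163.5 − 133 = 30.5.

P rises by 30.5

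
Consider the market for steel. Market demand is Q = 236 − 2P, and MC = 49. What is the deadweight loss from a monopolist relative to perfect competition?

DWL = 1190.25

Inverting demand: P = 118 − 0.5Q.
Under competition P = MC = 49, so Q = (118 − 49)/0.5 = 138.
Monopoly sets MR = MC: 118 − Q = 49 ⇒ Q = 69, P = 118 − 0.5·69 = 83.5.
DWL is the triangle between Q = 69 and Q = 138: ½·(138 − 69)·(83.5 − 49) = 1190.25.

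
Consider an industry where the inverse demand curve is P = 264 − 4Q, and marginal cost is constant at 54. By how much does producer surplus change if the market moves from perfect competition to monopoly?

Under competition P = MC = 54, so Q = (264 − 54)/4 = 52.5.
PS = (54 − 54)·52.5 = 0.
A monopolist chooses Q where MR = MC. MR = 264 − 8Q; setting this equal to 54 gives Q = 26.25 and P = 159.
PS = (159 − 54)·26.25 = 2756.25.
Change in producer surplus: 2756.25 − 0 = 2756.25.

PS rises by 2756.25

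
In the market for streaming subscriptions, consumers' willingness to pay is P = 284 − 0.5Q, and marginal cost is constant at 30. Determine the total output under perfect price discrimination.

Q = 508

With perfect price discrimination, output is the efficient level Q = 508 (where demand meets MC), but every buyer pays their willingness to pay: CS = 0 and PS = total surplus.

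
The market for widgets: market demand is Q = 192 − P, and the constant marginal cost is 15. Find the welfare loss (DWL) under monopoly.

DWL = 3916.125

Inverting demand: P = 192 − Q.
Perfect competition: P = MC = 15, so 192 − Q = 15 and Q = 177.
The monopolist equates marginal revenue to marginal cost: 192 − 2Q = 15, so Q = 88.5. From demand, P = 103.5.
DWL is the triangle between Q = 88.5 and Q = 177: ½·(177 − 88.5)·(103.5 − 15) = 3916.125.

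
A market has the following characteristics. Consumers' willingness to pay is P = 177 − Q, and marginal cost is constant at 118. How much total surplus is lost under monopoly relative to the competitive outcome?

Under competition P = MC = 118, so Q = (177 − 118)/1 = 59.
Monopoly sets MR = MC: 177 − 2Q = 118 ⇒ Q = 29.5, P = 177 − 29.5 = 147.5.
DWL is the triangle between Q = 29.5 and Q = 59: ½·(59 − 29.5)·(147.5 − 118) = 435.125.

DWL = 435.125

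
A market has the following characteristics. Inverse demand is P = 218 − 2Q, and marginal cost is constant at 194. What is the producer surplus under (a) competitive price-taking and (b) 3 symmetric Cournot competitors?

Competition: PS = 0; Cournot: PS = 54

Competitive firms price at marginal cost: P = 194, giving Q = 12.
PS = (194 − 194)·12 = 0.
With 3 symmetric Cournot firms, each firm's FOC gives 218 − 8q = 194, so q = 3, Q = 3·3 = 9, and P = 200.
PS = (200 − 194)·9 = 54.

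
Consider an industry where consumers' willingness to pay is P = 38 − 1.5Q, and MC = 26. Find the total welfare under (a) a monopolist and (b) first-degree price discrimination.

A monopolist chooses Q where MR = MC. MR = 38 − 3Q; setting this equal to 26 gives Q = 4 and P = 32.
CS = ½·(38 − 32)·4 = 12; PS = (32 − 26)·4 = 24; TS = 36.
Under first-degree price discrimination the firm charges each unit its demand price and produces up to where P = MC, i.e. Q = 8. Consumer surplus is zero; producer surplus equals total surplus.
TS = 48 (equal to competitive TS).

Monopoly: TS = 36; Perfect PD: TS = 48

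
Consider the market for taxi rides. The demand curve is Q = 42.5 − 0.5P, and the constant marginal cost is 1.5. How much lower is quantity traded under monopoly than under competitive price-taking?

Q falls by 20.875

Inverting demand: P = 85 − 2Q.
Under competition P = MC = 1.5, so Q = (85 − 1.5)/2 = 41.75.
A monopolist chooses Q where MR = MC. MR = 85 − 4Q; setting this equal to 1.5 gives Q = 20.875 and P = 43.25.
Change in quantity traded: 20.875 − 41.75 = −20.875.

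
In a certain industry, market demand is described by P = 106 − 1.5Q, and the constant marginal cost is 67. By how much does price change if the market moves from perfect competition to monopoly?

Under competition P = MC = 67, so Q = (106 − 67)/1.5 = 26.
Monopoly sets MR = MC: 106 − 3Q = 67 ⇒ Q = 13, P = 106 − 1.5·13 = 86.5.
Change in price: 86.5 − 67 = 19.5.

Price rises by 19.5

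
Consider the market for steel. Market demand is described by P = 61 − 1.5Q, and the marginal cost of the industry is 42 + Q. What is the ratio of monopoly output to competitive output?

Monopoly sets MR = MC: 61 − 3Q = 42 + Q ⇒ Q = 4.75, P = 61 − 1.5·4.75 = 53.875.
Competitive equilibrium sets price equal to marginal cost: 61 − 1.5Q = 42 + Q, so Q = 7.6 and P = 49.6.
Ratio Q_m/Q_c = 4.75/7.6 = 0.625.

Q_m/Q_c = 0.625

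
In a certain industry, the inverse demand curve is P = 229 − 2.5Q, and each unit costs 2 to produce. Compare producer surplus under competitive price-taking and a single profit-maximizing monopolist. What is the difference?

PS rises by 5152.9

Competitive firms price at marginal cost: P = 2, giving Q = 90.8.
PS = (2 − 2)·90.8 = 0.
A monopolist chooses Q where MR = MC. MR = 229 − 5Q; setting this equal to 2 gives Q = 45.4 and P = 115.5.
PS = (115.5 − 2)·45.4 = 5152.9.
Change in producer surplus: 5152.9 − 0 = 5152.9.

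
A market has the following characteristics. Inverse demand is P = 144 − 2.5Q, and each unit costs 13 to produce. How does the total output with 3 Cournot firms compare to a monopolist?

Cournot: Q = 39.3; Monopoly: Q = 26.2

With 3 symmetric Cournot firms, each firm's FOC gives 144 − 10q = 13, so q = 13.1, Q = 3·13.1 = 39.3, and P = 45.75.
The monopolist equates marginal revenue to marginal cost: 144 − 5Q = 13, so Q = 26.2. From demand, P = 78.5.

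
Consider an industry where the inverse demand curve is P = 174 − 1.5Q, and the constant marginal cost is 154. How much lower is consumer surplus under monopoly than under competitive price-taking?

Perfect competition: P = MC = 154, so 174 − 1.5Q = 154 and Q = 40/3.
CS = ½·(174 − 154)·40/3 = 400/3.
A monopolist chooses Q where MR = MC. MR = 174 − 3Q; setting this equal to 154 gives Q = 20/3 and P = 164.
CS = ½·(174 − 164)·20/3 = 100/3.
Change in consumer surplus: 100/3 − 400/3 = −100.

Consumer surplus falls by 100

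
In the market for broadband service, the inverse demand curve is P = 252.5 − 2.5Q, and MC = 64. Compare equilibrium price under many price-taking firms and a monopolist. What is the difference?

P rises by 94.25

Perfect competition: P = MC = 64, so 252.5 − 2.5Q = 64 and Q = 75.4.
The monopolist equates marginal revenue to marginal cost: 252.5 − 5Q = 64, so Q = 37.7. From demand, P = 158.25.
Change in equilibrium price: 158.25 − 64 = 94.25.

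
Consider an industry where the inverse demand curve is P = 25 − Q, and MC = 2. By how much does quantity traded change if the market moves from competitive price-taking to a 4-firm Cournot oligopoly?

Q falls by 4.6

Perfect competition: P = MC = 2, so 25 − Q = 2 and Q = 23.
Cournot with 4 identical firms: the symmetric best-response condition is 25 − 5q = 2. Each firm produces q = 4.6, total output Q = 18.4, price P = 6.6.
Change in quantity traded: 18.4 − 23 = −4.6.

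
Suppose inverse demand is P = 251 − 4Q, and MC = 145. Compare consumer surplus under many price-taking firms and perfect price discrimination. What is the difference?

CS falls by 1404.5

Under competition P = MC = 145, so Q = (251 − 145)/4 = 26.5.
CS = ½·(251 − 145)·26.5 = 1404.5.
A perfectly discriminating monopolist sells every unit with P(Q) ≥ MC(Q), so output equals the competitive quantity Q = 26.5. Each buyer pays their reservation price, so CS = 0 and the firm captures all surplus.
CS = 0.
Change in consumer surplus: 0 − 1404.5 = −1404.5.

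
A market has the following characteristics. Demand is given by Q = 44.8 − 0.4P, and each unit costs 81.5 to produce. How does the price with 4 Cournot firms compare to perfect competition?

Inverting demand: P = 112 − 2.5Q.
With 4 symmetric Cournot firms, each firm's FOC gives 112 − 12.5q = 81.5, so q = 2.44, Q = 4·2.44 = 9.76, and P = 87.6.
Under competition P = MC = 81.5, so Q = (112 − 81.5)/2.5 = 12.2.

Cournot: P = 87.6; Competition: P = 81.5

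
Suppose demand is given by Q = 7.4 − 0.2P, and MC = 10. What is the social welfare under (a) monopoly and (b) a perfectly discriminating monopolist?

Inverting demand: P = 37 − 5Q.
Monopoly sets MR = MC: 37 − 10Q = 10 ⇒ Q = 2.7, P = 37 − 5·2.7 = 23.5.
CS = ½·(37 − 23.5)·2.7 = 18.225; PS = (23.5 − 10)·2.7 = 36.45; TS = 54.675.
Under first-degree price discrimination the firm charges each unit its demand price and produces up to where P = MC, i.e. Q = 5.4. Consumer surplus is zero; producer surplus equals total surplus.
TS = 72.9 (equal to competitive TS).

Monopoly: TS = 54.675; Perfect PD: TS = 72.9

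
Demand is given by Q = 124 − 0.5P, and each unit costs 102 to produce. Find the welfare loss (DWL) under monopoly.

Inverting demand: P = 248 − 2Q.
Perfect competition: P = MC = 102, so 248 − 2Q = 102 and Q = 73.
Monopoly sets MR = MC: 248 − 4Q = 102 ⇒ Q = 36.5, P = 248 − 2·36.5 = 175.
DWL is the triangle between Q = 36.5 and Q = 73: ½·(73 − 36.5)·(175 − 102) = 1332.25.

DWL = 1332.25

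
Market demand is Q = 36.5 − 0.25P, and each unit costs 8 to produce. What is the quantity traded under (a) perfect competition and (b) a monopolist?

Competition: Q = 34.5; Monopoly: Q = 17.25

Inverting demand: P = 146 − 4Q.
Under competition P = MC = 8, so Q = (146 − 8)/4 = 34.5.
A monopolist chooses Q where MR = MC. MR = 146 − 8Q; setting this equal to 8 gives Q = 17.25 and P = 77.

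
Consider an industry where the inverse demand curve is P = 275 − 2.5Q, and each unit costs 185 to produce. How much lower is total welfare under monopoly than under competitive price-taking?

TS falls by 405

Under competition P = MC = 185, so Q = (275 − 185)/2.5 = 36.
CS = ½·(275 − 185)·36 = 1620; PS = (185 − 185)·36 = 0; TS = 1620.
The monopolist equates marginal revenue to marginal cost: 275 − 5Q = 185, so Q = 18. From demand, P = 230.
CS = ½·(275 − 230)·18 = 405; PS = (230 − 185)·18 = 810; TS = 1215.
Change in total welfare: 1215 − 1620 = −405.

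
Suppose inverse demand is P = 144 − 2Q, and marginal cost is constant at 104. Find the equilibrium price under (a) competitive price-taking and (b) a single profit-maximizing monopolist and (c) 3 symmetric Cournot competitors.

Competition: P = 104; Monopoly: P = 124; Cournot: P = 114

Under competition P = MC = 104, so Q = (144 − 104)/2 = 20.
Monopoly sets MR = MC: 144 − 4Q = 104 ⇒ Q = 10, P = 144 − 2·10 = 124.
In a 3-firm Cournot equilibrium, symmetry and the first-order condition give q = (144 − 104)/(8) = 5. So Q = 15 and P = 114.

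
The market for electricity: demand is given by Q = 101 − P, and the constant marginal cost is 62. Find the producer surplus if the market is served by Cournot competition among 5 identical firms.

PS = 211.25

Inverting demand: P = 101 − Q.
In a 5-firm Cournot equilibrium, symmetry and the first-order condition give q = (101 − 62)/(6) = 6.5. So Q = 32.5 and P = 68.5.
PS = (68.5 − 62)·32.5 = 211.25.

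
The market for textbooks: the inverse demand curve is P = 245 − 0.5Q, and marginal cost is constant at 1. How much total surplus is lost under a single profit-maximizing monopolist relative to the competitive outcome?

Under competition P = MC = 1, so Q = (245 − 1)/0.5 = 488.
Monopoly sets MR = MC: 245 − Q = 1 ⇒ Q = 244, P = 245 − 0.5·244 = 123.
DWL is the triangle between Q = 244 and Q = 488: ½·(488 − 244)·(123 − 1) = 14884.

DWL = 14884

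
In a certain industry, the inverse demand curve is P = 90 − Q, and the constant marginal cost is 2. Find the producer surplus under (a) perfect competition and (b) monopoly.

Competition: PS = 0; Monopoly: PS = 1936

Competitive firms price at marginal cost: P = 2, giving Q = 88.
PS = (2 − 2)·88 = 0.
The monopolist equates marginal revenue to marginal cost: 90 − 2Q = 2, so Q = 44. From demand, P = 46.
PS = (46 − 2)·44 = 1936.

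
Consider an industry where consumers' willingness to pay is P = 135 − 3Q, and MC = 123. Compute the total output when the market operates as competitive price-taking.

Q = 4

Competitive firms price at marginal cost: P = 123, giving Q = 4.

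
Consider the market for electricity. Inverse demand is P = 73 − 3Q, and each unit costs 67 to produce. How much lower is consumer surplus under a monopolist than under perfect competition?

CS falls by 4.5

Competitive firms price at marginal cost: P = 67, giving Q = 2.
CS = ½·(73 − 67)·2 = 6.
The monopolist equates marginal revenue to marginal cost: 73 − 6Q = 67, so Q = 1. From demand, P = 70.
CS = ½·(73 − 70)·1 = 1.5.
Change in consumer surplus: 1.5 − 6 = −4.5.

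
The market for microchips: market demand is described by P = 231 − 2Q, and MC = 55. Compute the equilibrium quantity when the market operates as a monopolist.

The monopolist equates marginal revenue to marginal cost: 231 − 4Q = 55, so Q = 44. From demand, P = 143.

Q = 44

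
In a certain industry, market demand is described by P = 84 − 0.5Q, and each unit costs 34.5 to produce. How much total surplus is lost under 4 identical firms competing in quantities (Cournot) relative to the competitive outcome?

DWL = 98.01

Perfect competition: P = MC = 34.5, so 84 − 0.5Q = 34.5 and Q = 99.
In a 4-firm Cournot equilibrium, symmetry and the first-order condition give q = (84 − 34.5)/(2.5) = 19.8. So Q = 79.2 and P = 44.4.
DWL is the triangle between Q = 79.2 and Q = 99: ½·(99 − 79.2)·(44.4 − 34.5) = 98.01.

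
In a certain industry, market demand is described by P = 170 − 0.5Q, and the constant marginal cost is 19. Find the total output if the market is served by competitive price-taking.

Perfect competition: P = MC = 19, so 170 − 0.5Q = 19 and Q = 302.

Q = 302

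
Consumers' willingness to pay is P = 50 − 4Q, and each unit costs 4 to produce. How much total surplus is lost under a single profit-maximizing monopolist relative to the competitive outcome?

DWL = 66.125

Under competition P = MC = 4, so Q = (50 − 4)/4 = 11.5.
Monopoly sets MR = MC: 50 − 8Q = 4 ⇒ Q = 5.75, P = 50 − 4·5.75 = 27.
DWL is the triangle between Q = 5.75 and Q = 11.5: ½·(11.5 − 5.75)·(27 − 4) = 66.125.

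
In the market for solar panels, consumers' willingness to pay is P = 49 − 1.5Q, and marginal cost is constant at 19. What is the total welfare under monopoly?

A monopolist chooses Q where MR = MC. MR = 49 − 3Q; setting this equal to 19 gives Q = 10 and P = 34.
CS = ½·(49 − 34)·10 = 75; PS = (34 − 19)·10 = 150; TS = 225.

TS = 225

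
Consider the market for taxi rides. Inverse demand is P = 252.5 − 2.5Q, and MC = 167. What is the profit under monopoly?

Monopoly sets MR = MC: 252.5 − 5Q = 167 ⇒ Q = 17.1, P = 252.5 − 2.5·17.1 = 209.75.
Profit = (209.75 − 167)·17.1 = 731.025.

Profit = 731.025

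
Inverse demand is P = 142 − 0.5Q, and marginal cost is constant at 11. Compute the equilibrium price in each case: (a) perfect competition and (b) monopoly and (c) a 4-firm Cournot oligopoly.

Perfect competition: P = MC = 11, so 142 − 0.5Q = 11 and Q = 262.
A monopolist chooses Q where MR = MC. MR = 142 − Q; setting this equal to 11 gives Q = 131 and P = 76.5.
Cournot with 4 identical firms: the symmetric best-response condition is 142 − 2.5q = 11. Each firm produces q = 52.4, total output Q = 209.6, price P = 37.2.

Competition: P = 11; Monopoly: P = 76.5; Cournot: P = 37.2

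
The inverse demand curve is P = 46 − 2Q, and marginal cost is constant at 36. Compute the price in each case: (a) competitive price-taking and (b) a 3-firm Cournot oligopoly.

Competition: P = 36; Cournot: P = 38.5

Competitive firms price at marginal cost: P = 36, giving Q = 5.
In a 3-firm Cournot equilibrium, symmetry and the first-order condition give q = (46 − 36)/(8) = 1.25. So Q = 3.75 and P = 38.5.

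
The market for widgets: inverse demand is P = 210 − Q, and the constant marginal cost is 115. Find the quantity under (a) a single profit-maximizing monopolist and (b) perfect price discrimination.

Monopoly: Q = 47.5; Perfect PD: Q = 95

A monopolist chooses Q where MR = MC. MR = 210 − 2Q; setting this equal to 115 gives Q = 47.5 and P = 162.5.
A perfectly discriminating monopolist sells every unit with P(Q) ≥ MC(Q), so output equals the competitive quantity Q = 95. Each buyer pays their reservation price, so CS = 0 and the firm captures all surplus.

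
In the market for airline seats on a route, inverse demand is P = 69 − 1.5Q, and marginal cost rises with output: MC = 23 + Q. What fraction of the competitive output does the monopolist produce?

Q_m/Q_c = 0.625

Monopoly sets MR = MC: 69 − 3Q = 23 + Q ⇒ Q = 11.5, P = 69 − 1.5·11.5 = 51.75.
Competitive equilibrium sets price equal to marginal cost: 69 − 1.5Q = 23 + Q, so Q = 18.4 and P = 41.4.
Ratio Q_m/Q_c = 11.5/18.4 = 0.625.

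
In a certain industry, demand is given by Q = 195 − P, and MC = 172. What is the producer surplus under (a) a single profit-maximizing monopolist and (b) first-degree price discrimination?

Inverting demand: P = 195 − Q.
The monopolist equates marginal revenue to marginal cost: 195 − 2Q = 172, so Q = 11.5. From demand, P = 183.5.
PS = (183.5 − 172)·11.5 = 132.25.
Under first-degree price discrimination the firm charges each unit its demand price and produces up to where P = MC, i.e. Q = 23. Consumer surplus is zero; producer surplus equals total surplus.
PS = ½·(195 − 172)·23 = 264.5.

Monopoly: PS = 132.25; Perfect PD: PS = 264.5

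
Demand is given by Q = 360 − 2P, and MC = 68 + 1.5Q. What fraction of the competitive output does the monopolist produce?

Inverting demand: P = 180 − 0.5Q.
Monopoly sets MR = MC: 180 − Q = 68 + 1.5Q ⇒ Q = 44.8, P = 180 − 0.5·44.8 = 157.6.
Competitive equilibrium sets price equal to marginal cost: 180 − 0.5Q = 68 + 1.5Q, so Q = 56 and P = 152.
Ratio Q_m/Q_c = 44.8/56 = 0.8.

Q_m/Q_c = 0.8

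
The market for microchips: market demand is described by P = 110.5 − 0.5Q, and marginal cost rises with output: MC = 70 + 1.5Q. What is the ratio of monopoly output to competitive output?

Q_m/Q_c = 0.8

A monopolist chooses Q where MR = MC. MR = 110.5 − Q; setting this equal to 70 + 1.5Q gives Q = 16.2 and P = 102.4.
Competitive equilibrium sets price equal to marginal cost: 110.5 − 0.5Q = 70 + 1.5Q, so Q = 20.25 and P = 100.375.
Ratio Q_m/Q_c = 16.2/20.25 = 0.8.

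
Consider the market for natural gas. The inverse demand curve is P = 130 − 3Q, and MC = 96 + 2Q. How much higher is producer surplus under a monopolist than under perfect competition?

Under competition P = MC: 130 − 3Q = 96 + 2Q ⇒ Q = 6.8, P = 109.6.
PS = P·Q − VC(Q) = 109.6·6.8 − (96·6.8 + ½·2·6.8²) = 46.24.
The monopolist equates marginal revenue to marginal cost: 130 − 6Q = 96 + 2Q, so Q = 4.25. From demand, P = 117.25.
PS = P·Q − VC(Q) = 117.25·4.25 − (96·4.25 + ½·2·4.25²) = 72.25.
Change in producer surplus: 72.25 − 46.24 = 26.01.

Producer surplus rises by 26.01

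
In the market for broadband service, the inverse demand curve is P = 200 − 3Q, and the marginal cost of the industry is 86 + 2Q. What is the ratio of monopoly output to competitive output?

The monopolist equates marginal revenue to marginal cost: 200 − 6Q = 86 + 2Q, so Q = 14.25. From demand, P = 157.25.
Under competition P = MC: 200 − 3Q = 86 + 2Q ⇒ Q = 22.8, P = 131.6.
Ratio Q_m/Q_c = 14.25/22.8 = 0.625.

Q_m/Q_c = 0.625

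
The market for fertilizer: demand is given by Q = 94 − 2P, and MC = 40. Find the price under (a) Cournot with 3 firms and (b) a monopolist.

Inverting demand: P = 47 − 0.5Q.
Cournot with 3 identical firms: the symmetric best-response condition is 47 − 2q = 40. Each firm produces q = 3.5, total output Q = 10.5, price P = 41.75.
A monopolist chooses Q where MR = MC. MR = 47 − Q; setting this equal to 40 gives Q = 7 and P = 43.5.

Cournot: P = 41.75; Monopoly: P = 43.5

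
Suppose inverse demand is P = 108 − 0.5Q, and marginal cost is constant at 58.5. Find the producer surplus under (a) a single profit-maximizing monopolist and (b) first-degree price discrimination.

The monopolist equates marginal revenue to marginal cost: 108 − Q = 58.5, so Q = 49.5. From demand, P = 83.25.
PS = (83.25 − 58.5)·49.5 = 1225.125.
Under first-degree price discrimination the firm charges each unit its demand price and produces up to where P = MC, i.e. Q = 99. Consumer surplus is zero; producer surplus equals total surplus.
PS = ½·(108 − 58.5)·99 = 2450.25.

Monopoly: PS = 1225.125; Perfect PD: PS = 2450.25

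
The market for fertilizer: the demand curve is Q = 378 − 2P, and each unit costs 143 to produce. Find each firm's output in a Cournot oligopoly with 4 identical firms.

q_i = 18.4

Inverting demand: P = 189 − 0.5Q.
In a 4-firm Cournot equilibrium, symmetry and the first-order condition give q = (189 − 143)/(2.5) = 18.4. So Q = 73.6 and P = 152.2.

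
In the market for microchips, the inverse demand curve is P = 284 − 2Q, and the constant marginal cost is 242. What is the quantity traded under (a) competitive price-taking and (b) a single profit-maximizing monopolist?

Under competition P = MC = 242, so Q = (284 − 242)/2 = 21.
Monopoly sets MR = MC: 284 − 4Q = 242 ⇒ Q = 10.5, P = 284 − 2·10.5 = 263.

Competition: Q = 21; Monopoly: Q = 10.5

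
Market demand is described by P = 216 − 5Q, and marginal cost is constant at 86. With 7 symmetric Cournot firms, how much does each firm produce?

Cournot with 7 identical firms: the symmetric best-response condition is 216 − 40q = 86. Each firm produces q = 3.25, total output Q = 22.75, price P = 102.25.

q_i = 3.25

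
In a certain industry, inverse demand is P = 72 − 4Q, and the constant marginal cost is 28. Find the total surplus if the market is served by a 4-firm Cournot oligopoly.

In a 4-firm Cournot equilibrium, symmetry and the first-order condition give q = (72 − 28)/(20) = 2.2. So Q = 8.8 and P = 36.8.
CS = ½·(72 − 36.8)·8.8 = 154.88; PS = (36.8 − 28)·8.8 = 77.44; TS = 232.32.

TS = 232.32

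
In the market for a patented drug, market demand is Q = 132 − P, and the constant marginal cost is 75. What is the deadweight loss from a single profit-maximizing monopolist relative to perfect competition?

Inverting demand: P = 132 − Q.
Competitive firms price at marginal cost: P = 75, giving Q = 57.
The monopolist equates marginal revenue to marginal cost: 132 − 2Q = 75, so Q = 28.5. From demand, P = 103.5.
DWL is the triangle between Q = 28.5 and Q = 57: ½·(57 − 28.5)·(103.5 − 75) = 406.125.

DWL = 406.125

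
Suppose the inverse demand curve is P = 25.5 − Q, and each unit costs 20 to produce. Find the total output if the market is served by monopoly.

Q = 2.75

The monopolist equates marginal revenue to marginal cost: 25.5 − 2Q = 20, so Q = 2.75. From demand, P = 22.75.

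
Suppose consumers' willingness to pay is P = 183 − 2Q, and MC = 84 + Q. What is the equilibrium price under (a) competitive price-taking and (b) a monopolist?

Under competition P = MC: 183 − 2Q = 84 + Q ⇒ Q = 33, P = 117.
The monopolist equates marginal revenue to marginal cost: 183 − 4Q = 84 + Q, so Q = 19.8. From demand, P = 143.4.

Competition: P = 117; Monopoly: P = 143.4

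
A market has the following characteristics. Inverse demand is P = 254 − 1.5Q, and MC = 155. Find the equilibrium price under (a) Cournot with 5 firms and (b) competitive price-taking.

With 5 symmetric Cournot firms, each firm's FOC gives 254 − 9q = 155, so q = 11, Q = 5·11 = 55, and P = 171.5.
Perfect competition: P = MC = 155, so 254 − 1.5Q = 155 and Q = 66.

Cournot: P = 171.5; Competition: P = 155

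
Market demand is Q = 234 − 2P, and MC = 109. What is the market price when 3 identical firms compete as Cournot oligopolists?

P = 111

Inverting demand: P = 117 − 0.5Q.
In a 3-firm Cournot equilibrium, symmetry and the first-order condition give q = (117 − 109)/(2) = 4. So Q = 12 and P = 111.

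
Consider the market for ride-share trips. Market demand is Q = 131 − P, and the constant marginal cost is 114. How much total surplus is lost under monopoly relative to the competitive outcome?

Inverting demand: P = 131 − Q.
Perfect competition: P = MC = 114, so 131 − Q = 114 and Q = 17.
Monopoly sets MR = MC: 131 − 2Q = 114 ⇒ Q = 8.5, P = 131 − 8.5 = 122.5.
DWL is the triangle between Q = 8.5 and Q = 17: ½·(17 − 8.5)·(122.5 − 114) = 36.125.

DWL = 36.125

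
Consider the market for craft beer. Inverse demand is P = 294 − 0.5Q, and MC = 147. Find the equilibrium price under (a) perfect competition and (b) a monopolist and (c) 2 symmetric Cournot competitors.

Competition: P = 147; Monopoly: P = 220.5; Cournot: P = 196

Perfect competition: P = MC = 147, so 294 − 0.5Q = 147 and Q = 294.
The monopolist equates marginal revenue to marginal cost: 294 − Q = 147, so Q = 147. From demand, P = 220.5.
With 2 symmetric Cournot firms, each firm's FOC gives 294 − 1.5q = 147, so q = 98, Q = 2·98 = 196, and P = 196.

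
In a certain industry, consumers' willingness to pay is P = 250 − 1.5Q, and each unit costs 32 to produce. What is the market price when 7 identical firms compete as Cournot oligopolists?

P = 59.25

Cournot with 7 identical firms: the symmetric best-response condition is 250 − 12q = 32. Each firm produces q = 109/6, total output Q = 763/6, price P = 59.25.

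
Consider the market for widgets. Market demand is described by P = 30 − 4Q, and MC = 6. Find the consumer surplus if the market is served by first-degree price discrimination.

Under first-degree price discrimination the firm charges each unit its demand price and produces up to where P = MC, i.e. Q = 6. Consumer surplus is zero; producer surplus equals total surplus.
CS = 0.

CS = 0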